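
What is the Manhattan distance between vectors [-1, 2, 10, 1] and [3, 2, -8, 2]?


d = sum of absolute differences: |-1-3|=4 + |2-2|=0 + |10--8|=18 + |1-2|=1 = 23.

23


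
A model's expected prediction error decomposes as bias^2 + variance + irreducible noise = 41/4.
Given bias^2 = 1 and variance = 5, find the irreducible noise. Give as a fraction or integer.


Total error = bias^2 + variance + irreducible noise. So irreducible noise = 41/4 - 1 - 5 = 17/4.

17/4


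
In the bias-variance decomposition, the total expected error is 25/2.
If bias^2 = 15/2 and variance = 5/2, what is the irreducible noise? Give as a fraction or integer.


Total error = bias^2 + variance + irreducible noise. So irreducible noise = 25/2 - 15/2 - 5/2 = 5/2.

5/2


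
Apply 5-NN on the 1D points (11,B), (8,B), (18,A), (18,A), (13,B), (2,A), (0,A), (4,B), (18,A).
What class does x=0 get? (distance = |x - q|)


Distances: |11-0|=11, |8-0|=8, |18-0|=18, |18-0|=18, |13-0|=13, |2-0|=2, |0-0|=0, |4-0|=4, |18-0|=18. 5 nearest: (0,A), (2,A), (4,B), (8,B), (11,B). Counts: {'A': 2, 'B': 3}. Majority class: B.

B


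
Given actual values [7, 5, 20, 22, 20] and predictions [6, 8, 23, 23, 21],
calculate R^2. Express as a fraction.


Mean(y) = 74/5. SS_res = 21. SS_tot = 1314/5. R^2 = 1 - 21/(1314/5) = 403/438.

403/438


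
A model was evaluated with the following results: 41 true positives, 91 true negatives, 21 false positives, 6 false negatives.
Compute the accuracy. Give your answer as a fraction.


Accuracy = (TP + TN) / (TP + TN + FP + FN) = (41 + 91) / 159 = 44/53.

44/53


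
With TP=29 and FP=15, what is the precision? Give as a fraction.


Precision = TP / (TP + FP) = 29 / 44 = 29/44.

29/44


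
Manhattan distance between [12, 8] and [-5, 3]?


d = sum of absolute differences: |12--5|=17 + |8-3|=5 = 22.

22


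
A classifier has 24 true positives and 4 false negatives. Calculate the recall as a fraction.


Recall = TP / (TP + FN) = 24 / 28 = 6/7.

6/7


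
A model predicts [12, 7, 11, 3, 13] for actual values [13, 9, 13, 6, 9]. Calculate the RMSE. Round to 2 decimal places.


MSE = 6.8000. RMSE = sqrt(6.8000) = 2.61.

2.61


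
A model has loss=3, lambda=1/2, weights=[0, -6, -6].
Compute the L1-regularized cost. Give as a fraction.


L1 norm = sum(|w|) = 12. J = 3 + 1/2 * 12 = 9.

9


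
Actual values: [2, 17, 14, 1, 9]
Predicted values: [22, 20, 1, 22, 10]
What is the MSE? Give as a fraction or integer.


MSE = (1/5) * ((2-22)^2=400 + (17-20)^2=9 + (14-1)^2=169 + (1-22)^2=441 + (9-10)^2=1). Sum = 1020. MSE = 204.

204


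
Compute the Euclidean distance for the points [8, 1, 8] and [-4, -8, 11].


d = sqrt(sum of squared differences). (8--4)^2=144, (1--8)^2=81, (8-11)^2=9. Sum = 234.

sqrt(234)


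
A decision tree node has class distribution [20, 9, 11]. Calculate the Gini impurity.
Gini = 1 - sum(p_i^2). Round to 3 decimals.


Total = 40. Proportions: 20/40, 9/40, 11/40. sum(p_i^2) = 0.3763. Gini = 1 - 0.3763 = 0.6237, which rounds to 0.624.

0.624


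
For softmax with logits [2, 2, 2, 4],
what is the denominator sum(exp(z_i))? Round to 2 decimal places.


Denom = e^2=7.3891 + e^2=7.3891 + e^2=7.3891 + e^4=54.5982. Sum = 76.7655, which rounds to 76.77.

76.77


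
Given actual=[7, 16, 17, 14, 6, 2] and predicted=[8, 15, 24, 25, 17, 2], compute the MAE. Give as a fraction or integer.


MAE = (1/6) * (|7-8|=1 + |16-15|=1 + |17-24|=7 + |14-25|=11 + |6-17|=11 + |2-2|=0). Sum = 31. MAE = 31/6.

31/6


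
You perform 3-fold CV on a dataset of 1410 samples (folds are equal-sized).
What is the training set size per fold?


Each validation fold has 1410/3 = 470 samples. Training set = 1410 - 470 = 940.

940


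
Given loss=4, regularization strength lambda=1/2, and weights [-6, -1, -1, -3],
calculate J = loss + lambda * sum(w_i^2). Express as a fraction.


L2 sq norm = sum(w^2) = 47. J = 4 + 1/2 * 47 = 55/2.

55/2


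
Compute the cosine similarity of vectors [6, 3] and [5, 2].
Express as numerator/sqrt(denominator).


dot = 36. |a|^2 = 45, |b|^2 = 29. cos = 36/sqrt(1305).

36/sqrt(1305)


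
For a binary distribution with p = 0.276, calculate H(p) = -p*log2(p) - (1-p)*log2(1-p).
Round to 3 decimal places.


H = -0.276*log2(0.276) - 0.724*log2(0.724) = 0.850.

0.850


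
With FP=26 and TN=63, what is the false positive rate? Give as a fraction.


FPR = FP / (FP + TN) = 26 / 89 = 26/89.

26/89


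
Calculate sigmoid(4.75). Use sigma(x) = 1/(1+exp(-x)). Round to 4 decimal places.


sigma(4.75) = 1/(1+e^(-4.75)) = 1/(1+0.008652) = 1/1.008652 = 0.9914.

0.9914


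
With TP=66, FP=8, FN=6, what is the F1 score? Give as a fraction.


Precision = 66/74 = 33/37. Recall = 66/72 = 11/12. F1 = 2*P*R/(P+R) = 66/73.

66/73


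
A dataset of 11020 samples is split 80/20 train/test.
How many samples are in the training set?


Test set = 11020 * 20% = 2204. Training set = 11020 - 2204 = 8816.

8816


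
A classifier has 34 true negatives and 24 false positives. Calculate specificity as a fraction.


Specificity = TN / (TN + FP) = 34 / 58 = 17/29.

17/29


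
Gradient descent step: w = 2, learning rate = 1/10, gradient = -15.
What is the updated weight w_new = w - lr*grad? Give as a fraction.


w_new = 2 - 1/10 * -15 = 2 - -3/2 = 7/2.

7/2


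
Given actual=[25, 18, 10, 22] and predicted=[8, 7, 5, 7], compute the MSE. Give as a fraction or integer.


MSE = (1/4) * ((25-8)^2=289 + (18-7)^2=121 + (10-5)^2=25 + (22-7)^2=225). Sum = 660. MSE = 165.

165


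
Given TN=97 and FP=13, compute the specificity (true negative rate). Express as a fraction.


Specificity = TN / (TN + FP) = 97 / 110 = 97/110.

97/110


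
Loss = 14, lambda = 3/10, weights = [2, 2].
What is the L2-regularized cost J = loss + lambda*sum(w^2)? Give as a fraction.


L2 sq norm = sum(w^2) = 8. J = 14 + 3/10 * 8 = 82/5.

82/5


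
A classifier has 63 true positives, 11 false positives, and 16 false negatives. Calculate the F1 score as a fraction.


Precision = 63/74 = 63/74. Recall = 63/79 = 63/79. F1 = 2*P*R/(P+R) = 14/17.

14/17


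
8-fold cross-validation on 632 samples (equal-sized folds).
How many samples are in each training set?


Each validation fold has 632/8 = 79 samples. Training set = 632 - 79 = 553.

553


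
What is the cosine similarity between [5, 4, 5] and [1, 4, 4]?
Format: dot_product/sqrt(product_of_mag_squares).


dot = 41. |a|^2 = 66, |b|^2 = 33. cos = 41/sqrt(2178).

41/sqrt(2178)


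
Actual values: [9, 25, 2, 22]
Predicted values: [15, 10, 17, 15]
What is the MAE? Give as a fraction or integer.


MAE = (1/4) * (|9-15|=6 + |25-10|=15 + |2-17|=15 + |22-15|=7). Sum = 43. MAE = 43/4.

43/4


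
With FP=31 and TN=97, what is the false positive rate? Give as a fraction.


FPR = FP / (FP + TN) = 31 / 128 = 31/128.

31/128


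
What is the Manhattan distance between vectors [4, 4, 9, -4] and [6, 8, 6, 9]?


d = sum of absolute differences: |4-6|=2 + |4-8|=4 + |9-6|=3 + |-4-9|=13 = 22.

22


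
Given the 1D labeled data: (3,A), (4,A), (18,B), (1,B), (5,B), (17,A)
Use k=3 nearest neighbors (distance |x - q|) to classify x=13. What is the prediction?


Distances: |3-13|=10, |4-13|=9, |18-13|=5, |1-13|=12, |5-13|=8, |17-13|=4. 3 nearest: (17,A), (18,B), (5,B). Counts: {'A': 1, 'B': 2}. Majority class: B.

B


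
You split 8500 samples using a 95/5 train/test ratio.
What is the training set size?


Test set = 8500 * 5% = 425. Training set = 8500 - 425 = 8075.

8075


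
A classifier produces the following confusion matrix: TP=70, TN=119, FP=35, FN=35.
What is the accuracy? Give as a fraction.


Accuracy = (TP + TN) / (TP + TN + FP + FN) = (70 + 119) / 259 = 27/37.

27/37


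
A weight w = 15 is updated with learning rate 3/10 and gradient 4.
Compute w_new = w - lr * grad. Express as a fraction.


w_new = 15 - 3/10 * 4 = 15 - 6/5 = 69/5.

69/5


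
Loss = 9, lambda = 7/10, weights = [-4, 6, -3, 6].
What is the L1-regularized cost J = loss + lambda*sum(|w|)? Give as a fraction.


L1 norm = sum(|w|) = 19. J = 9 + 7/10 * 19 = 223/10.

223/10


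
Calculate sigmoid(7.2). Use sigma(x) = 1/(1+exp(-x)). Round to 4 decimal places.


sigma(7.2) = 1/(1+e^(-7.2)) = 1/(1+0.000747) = 1/1.000747 = 0.9993.

0.9993


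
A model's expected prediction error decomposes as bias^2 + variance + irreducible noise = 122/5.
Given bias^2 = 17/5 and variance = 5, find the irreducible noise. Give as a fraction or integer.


Total error = bias^2 + variance + irreducible noise. So irreducible noise = 122/5 - 17/5 - 5 = 16.

16


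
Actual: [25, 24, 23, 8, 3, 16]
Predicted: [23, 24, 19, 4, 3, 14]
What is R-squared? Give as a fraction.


Mean(y) = 33/2. SS_res = 40. SS_tot = 851/2. R^2 = 1 - 40/(851/2) = 771/851.

771/851


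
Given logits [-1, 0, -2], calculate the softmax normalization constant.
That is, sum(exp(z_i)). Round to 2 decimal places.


Denom = e^-1=0.3679 + e^0=1.0000 + e^-2=0.1353. Sum = 1.5032, which rounds to 1.50.

1.50


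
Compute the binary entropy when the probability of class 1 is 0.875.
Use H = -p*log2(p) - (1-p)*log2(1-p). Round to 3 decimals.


H = -0.875*log2(0.875) - 0.125*log2(0.125) = 0.544.

0.544


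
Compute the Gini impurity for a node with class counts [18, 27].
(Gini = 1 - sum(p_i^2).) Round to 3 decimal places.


Total = 45. Proportions: 18/45, 27/45. sum(p_i^2) = 0.5200. Gini = 1 - 0.5200 = 0.4800, which rounds to 0.480.

0.480


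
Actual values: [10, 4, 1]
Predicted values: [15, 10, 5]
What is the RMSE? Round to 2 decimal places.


MSE = 25.6667. RMSE = sqrt(25.6667) = 5.07.

5.07


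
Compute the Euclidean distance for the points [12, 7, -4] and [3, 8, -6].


d = sqrt(sum of squared differences). (12-3)^2=81, (7-8)^2=1, (-4--6)^2=4. Sum = 86.

sqrt(86)


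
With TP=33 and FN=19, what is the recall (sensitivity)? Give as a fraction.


Recall = TP / (TP + FN) = 33 / 52 = 33/52.

33/52


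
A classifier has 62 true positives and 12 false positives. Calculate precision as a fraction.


Precision = TP / (TP + FP) = 62 / 74 = 31/37.

31/37


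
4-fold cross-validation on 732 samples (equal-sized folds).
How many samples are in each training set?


Each validation fold has 732/4 = 183 samples. Training set = 732 - 183 = 549.

549


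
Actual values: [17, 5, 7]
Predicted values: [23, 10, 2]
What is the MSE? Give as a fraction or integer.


MSE = (1/3) * ((17-23)^2=36 + (5-10)^2=25 + (7-2)^2=25). Sum = 86. MSE = 86/3.

86/3


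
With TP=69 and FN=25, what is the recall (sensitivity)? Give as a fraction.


Recall = TP / (TP + FN) = 69 / 94 = 69/94.

69/94


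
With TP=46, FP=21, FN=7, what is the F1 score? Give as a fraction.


Precision = 46/67 = 46/67. Recall = 46/53 = 46/53. F1 = 2*P*R/(P+R) = 23/30.

23/30


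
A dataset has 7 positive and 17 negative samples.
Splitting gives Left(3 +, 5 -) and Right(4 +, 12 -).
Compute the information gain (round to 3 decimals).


H(parent) = 0.8709. H(left) = 0.9544, H(right) = 0.8113. Weighted = (8/24)*0.9544 + (16/24)*0.8113 = 0.8590. IG = 0.8709 - 0.8590 = 0.0119, which rounds to 0.012.

0.012


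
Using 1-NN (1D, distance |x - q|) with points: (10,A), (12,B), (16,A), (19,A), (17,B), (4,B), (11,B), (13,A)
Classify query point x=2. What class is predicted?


Distances: |10-2|=8, |12-2|=10, |16-2|=14, |19-2|=17, |17-2|=15, |4-2|=2, |11-2|=9, |13-2|=11. 1 nearest: (4,B). Counts: {'B': 1}. Majority class: B.

B


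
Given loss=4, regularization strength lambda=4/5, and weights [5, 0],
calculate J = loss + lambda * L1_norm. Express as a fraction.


L1 norm = sum(|w|) = 5. J = 4 + 4/5 * 5 = 8.

8


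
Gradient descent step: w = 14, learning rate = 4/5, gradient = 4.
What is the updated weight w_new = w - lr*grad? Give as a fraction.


w_new = 14 - 4/5 * 4 = 14 - 16/5 = 54/5.

54/5


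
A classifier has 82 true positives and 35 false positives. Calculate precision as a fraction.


Precision = TP / (TP + FP) = 82 / 117 = 82/117.

82/117


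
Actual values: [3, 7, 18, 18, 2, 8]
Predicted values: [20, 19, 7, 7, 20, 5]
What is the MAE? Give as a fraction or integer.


MAE = (1/6) * (|3-20|=17 + |7-19|=12 + |18-7|=11 + |18-7|=11 + |2-20|=18 + |8-5|=3). Sum = 72. MAE = 12.

12


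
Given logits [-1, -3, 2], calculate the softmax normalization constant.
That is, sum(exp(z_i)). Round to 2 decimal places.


Denom = e^-1=0.3679 + e^-3=0.0498 + e^2=7.3891. Sum = 7.8068, which rounds to 7.81.

7.81


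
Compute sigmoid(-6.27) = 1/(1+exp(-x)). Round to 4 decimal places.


sigma(-6.27) = 1/(1+e^(6.27)) = 1/(1+528.477378) = 1/529.477378 = 0.0019.

0.0019


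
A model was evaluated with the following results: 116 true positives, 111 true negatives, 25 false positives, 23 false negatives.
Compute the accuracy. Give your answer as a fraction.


Accuracy = (TP + TN) / (TP + TN + FP + FN) = (116 + 111) / 275 = 227/275.

227/275


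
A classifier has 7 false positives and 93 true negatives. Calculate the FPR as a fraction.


FPR = FP / (FP + TN) = 7 / 100 = 7/100.

7/100


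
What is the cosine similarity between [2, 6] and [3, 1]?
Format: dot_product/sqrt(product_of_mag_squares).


dot = 12. |a|^2 = 40, |b|^2 = 10. cos = 12/sqrt(400).

12/sqrt(400)


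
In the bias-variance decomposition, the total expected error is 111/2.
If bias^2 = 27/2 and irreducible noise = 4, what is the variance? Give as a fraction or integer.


Total error = bias^2 + variance + irreducible noise. So variance = 111/2 - 27/2 - 4 = 38.

38


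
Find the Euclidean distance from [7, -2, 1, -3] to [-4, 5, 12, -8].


d = sqrt(sum of squared differences). (7--4)^2=121, (-2-5)^2=49, (1-12)^2=121, (-3--8)^2=25. Sum = 316.

sqrt(316)


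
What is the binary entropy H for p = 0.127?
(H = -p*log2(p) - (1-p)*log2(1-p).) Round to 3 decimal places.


H = -0.127*log2(0.127) - 0.873*log2(0.873) = 0.549.

0.549


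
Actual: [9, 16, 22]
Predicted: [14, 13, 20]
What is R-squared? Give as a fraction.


Mean(y) = 47/3. SS_res = 38. SS_tot = 254/3. R^2 = 1 - 38/(254/3) = 70/127.

70/127


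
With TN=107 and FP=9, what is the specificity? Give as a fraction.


Specificity = TN / (TN + FP) = 107 / 116 = 107/116.

107/116


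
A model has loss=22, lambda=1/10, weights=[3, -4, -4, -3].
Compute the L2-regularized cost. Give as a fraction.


L2 sq norm = sum(w^2) = 50. J = 22 + 1/10 * 50 = 27.

27


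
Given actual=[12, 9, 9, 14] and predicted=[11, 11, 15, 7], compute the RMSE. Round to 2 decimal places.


MSE = 22.5000. RMSE = sqrt(22.5000) = 4.74.

4.74


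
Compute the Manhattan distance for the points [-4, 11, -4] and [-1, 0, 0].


d = sum of absolute differences: |-4--1|=3 + |11-0|=11 + |-4-0|=4 = 18.

18


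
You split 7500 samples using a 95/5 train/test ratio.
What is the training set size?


Test set = 7500 * 5% = 375. Training set = 7500 - 375 = 7125.

7125


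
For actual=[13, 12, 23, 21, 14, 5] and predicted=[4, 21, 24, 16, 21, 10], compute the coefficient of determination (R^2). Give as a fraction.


Mean(y) = 44/3. SS_res = 262. SS_tot = 640/3. R^2 = 1 - 262/(640/3) = -73/320.

-73/320


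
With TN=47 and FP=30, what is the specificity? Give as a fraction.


Specificity = TN / (TN + FP) = 47 / 77 = 47/77.

47/77


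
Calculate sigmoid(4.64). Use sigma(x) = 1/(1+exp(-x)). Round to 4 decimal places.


sigma(4.64) = 1/(1+e^(-4.64)) = 1/(1+0.009658) = 1/1.009658 = 0.9904.

0.9904


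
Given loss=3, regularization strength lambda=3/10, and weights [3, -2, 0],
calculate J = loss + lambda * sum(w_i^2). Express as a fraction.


L2 sq norm = sum(w^2) = 13. J = 3 + 3/10 * 13 = 69/10.

69/10


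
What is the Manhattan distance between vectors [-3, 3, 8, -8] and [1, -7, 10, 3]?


d = sum of absolute differences: |-3-1|=4 + |3--7|=10 + |8-10|=2 + |-8-3|=11 = 27.

27


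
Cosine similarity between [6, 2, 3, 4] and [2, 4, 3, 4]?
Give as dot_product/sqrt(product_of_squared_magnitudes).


dot = 45. |a|^2 = 65, |b|^2 = 45. cos = 45/sqrt(2925).

45/sqrt(2925)


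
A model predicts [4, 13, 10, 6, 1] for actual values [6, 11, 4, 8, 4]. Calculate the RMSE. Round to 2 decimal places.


MSE = 11.4000. RMSE = sqrt(11.4000) = 3.38.

3.38


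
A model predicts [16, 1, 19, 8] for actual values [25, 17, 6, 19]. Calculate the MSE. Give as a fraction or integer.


MSE = (1/4) * ((25-16)^2=81 + (17-1)^2=256 + (6-19)^2=169 + (19-8)^2=121). Sum = 627. MSE = 627/4.

627/4


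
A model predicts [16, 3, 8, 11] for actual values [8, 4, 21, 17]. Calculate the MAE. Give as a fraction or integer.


MAE = (1/4) * (|8-16|=8 + |4-3|=1 + |21-8|=13 + |17-11|=6). Sum = 28. MAE = 7.

7


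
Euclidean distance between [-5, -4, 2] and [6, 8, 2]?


d = sqrt(sum of squared differences). (-5-6)^2=121, (-4-8)^2=144, (2-2)^2=0. Sum = 265.

sqrt(265)


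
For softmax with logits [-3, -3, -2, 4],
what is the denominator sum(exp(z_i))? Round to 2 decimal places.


Denom = e^-3=0.0498 + e^-3=0.0498 + e^-2=0.1353 + e^4=54.5982. Sum = 54.8331, which rounds to 54.83.

54.83


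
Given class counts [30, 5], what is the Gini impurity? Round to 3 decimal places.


Total = 35. Proportions: 30/35, 5/35. sum(p_i^2) = 0.7551. Gini = 1 - 0.7551 = 0.2449, which rounds to 0.245.

0.245


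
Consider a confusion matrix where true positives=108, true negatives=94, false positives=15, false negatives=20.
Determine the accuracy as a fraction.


Accuracy = (TP + TN) / (TP + TN + FP + FN) = (108 + 94) / 237 = 202/237.

202/237


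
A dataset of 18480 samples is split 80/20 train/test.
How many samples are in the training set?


Test set = 18480 * 20% = 3696. Training set = 18480 - 3696 = 14784.

14784


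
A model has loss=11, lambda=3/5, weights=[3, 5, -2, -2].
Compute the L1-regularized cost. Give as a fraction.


L1 norm = sum(|w|) = 12. J = 11 + 3/5 * 12 = 91/5.

91/5


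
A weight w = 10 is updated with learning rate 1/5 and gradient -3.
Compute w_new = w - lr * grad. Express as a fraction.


w_new = 10 - 1/5 * -3 = 10 - -3/5 = 53/5.

53/5


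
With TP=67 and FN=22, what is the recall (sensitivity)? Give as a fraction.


Recall = TP / (TP + FN) = 67 / 89 = 67/89.

67/89


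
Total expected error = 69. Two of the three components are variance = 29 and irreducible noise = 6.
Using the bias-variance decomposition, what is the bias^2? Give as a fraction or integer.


Total error = bias^2 + variance + irreducible noise. So bias^2 = 69 - 29 - 6 = 34.

34


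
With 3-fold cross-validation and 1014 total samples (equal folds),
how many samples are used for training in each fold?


Each validation fold has 1014/3 = 338 samples. Training set = 1014 - 338 = 676.

676


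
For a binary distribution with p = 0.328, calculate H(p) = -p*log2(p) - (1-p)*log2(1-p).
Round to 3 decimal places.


H = -0.328*log2(0.328) - 0.672*log2(0.672) = 0.913.

0.913


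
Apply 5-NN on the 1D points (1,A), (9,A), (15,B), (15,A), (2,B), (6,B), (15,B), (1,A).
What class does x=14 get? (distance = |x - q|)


Distances: |1-14|=13, |9-14|=5, |15-14|=1, |15-14|=1, |2-14|=12, |6-14|=8, |15-14|=1, |1-14|=13. 5 nearest: (15,A), (15,B), (15,B), (9,A), (6,B). Counts: {'A': 2, 'B': 3}. Majority class: B.

B


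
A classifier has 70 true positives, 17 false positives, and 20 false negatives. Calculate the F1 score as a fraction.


Precision = 70/87 = 70/87. Recall = 70/90 = 7/9. F1 = 2*P*R/(P+R) = 140/177.

140/177


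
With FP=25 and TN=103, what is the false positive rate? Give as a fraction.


FPR = FP / (FP + TN) = 25 / 128 = 25/128.

25/128


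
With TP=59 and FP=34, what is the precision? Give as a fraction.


Precision = TP / (TP + FP) = 59 / 93 = 59/93.

59/93


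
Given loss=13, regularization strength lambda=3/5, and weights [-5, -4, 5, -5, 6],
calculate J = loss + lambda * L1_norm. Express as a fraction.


L1 norm = sum(|w|) = 25. J = 13 + 3/5 * 25 = 28.

28


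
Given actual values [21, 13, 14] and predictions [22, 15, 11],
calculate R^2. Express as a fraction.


Mean(y) = 16. SS_res = 14. SS_tot = 38. R^2 = 1 - 14/(38) = 12/19.

12/19


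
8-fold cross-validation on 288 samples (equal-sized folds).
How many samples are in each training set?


Each validation fold has 288/8 = 36 samples. Training set = 288 - 36 = 252.

252


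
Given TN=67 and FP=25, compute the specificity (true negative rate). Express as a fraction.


Specificity = TN / (TN + FP) = 67 / 92 = 67/92.

67/92


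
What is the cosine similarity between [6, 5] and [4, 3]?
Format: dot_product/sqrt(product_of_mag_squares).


dot = 39. |a|^2 = 61, |b|^2 = 25. cos = 39/sqrt(1525).

39/sqrt(1525)


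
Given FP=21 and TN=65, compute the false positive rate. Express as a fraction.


FPR = FP / (FP + TN) = 21 / 86 = 21/86.

21/86


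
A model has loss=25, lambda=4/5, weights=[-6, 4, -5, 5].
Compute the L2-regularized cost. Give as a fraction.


L2 sq norm = sum(w^2) = 102. J = 25 + 4/5 * 102 = 533/5.

533/5


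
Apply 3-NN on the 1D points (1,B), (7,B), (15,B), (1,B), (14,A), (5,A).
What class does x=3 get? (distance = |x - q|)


Distances: |1-3|=2, |7-3|=4, |15-3|=12, |1-3|=2, |14-3|=11, |5-3|=2. 3 nearest: (5,A), (1,B), (1,B). Counts: {'A': 1, 'B': 2}. Majority class: B.

B


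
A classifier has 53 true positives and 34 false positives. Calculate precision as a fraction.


Precision = TP / (TP + FP) = 53 / 87 = 53/87.

53/87


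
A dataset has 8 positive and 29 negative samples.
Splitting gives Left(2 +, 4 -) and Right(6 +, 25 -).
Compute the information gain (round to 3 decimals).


H(parent) = 0.7532. H(left) = 0.9183, H(right) = 0.7088. Weighted = (6/37)*0.9183 + (31/37)*0.7088 = 0.7428. IG = 0.7532 - 0.7428 = 0.0104, which rounds to 0.010.

0.010


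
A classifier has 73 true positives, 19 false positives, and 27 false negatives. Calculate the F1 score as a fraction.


Precision = 73/92 = 73/92. Recall = 73/100 = 73/100. F1 = 2*P*R/(P+R) = 73/96.

73/96


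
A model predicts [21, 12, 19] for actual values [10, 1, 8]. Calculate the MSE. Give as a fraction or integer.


MSE = (1/3) * ((10-21)^2=121 + (1-12)^2=121 + (8-19)^2=121). Sum = 363. MSE = 121.

121


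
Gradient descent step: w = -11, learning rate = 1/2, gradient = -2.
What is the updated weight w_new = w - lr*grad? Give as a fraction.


w_new = -11 - 1/2 * -2 = -11 - -1 = -10.

-10


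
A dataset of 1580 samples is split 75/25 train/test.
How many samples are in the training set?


Test set = 1580 * 25% = 395. Training set = 1580 - 395 = 1185.

1185


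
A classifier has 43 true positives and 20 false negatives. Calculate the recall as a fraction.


Recall = TP / (TP + FN) = 43 / 63 = 43/63.

43/63


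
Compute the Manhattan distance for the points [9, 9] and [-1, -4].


d = sum of absolute differences: |9--1|=10 + |9--4|=13 = 23.

23


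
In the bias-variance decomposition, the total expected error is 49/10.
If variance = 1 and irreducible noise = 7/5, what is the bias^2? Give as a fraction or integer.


Total error = bias^2 + variance + irreducible noise. So bias^2 = 49/10 - 1 - 7/5 = 5/2.

5/2


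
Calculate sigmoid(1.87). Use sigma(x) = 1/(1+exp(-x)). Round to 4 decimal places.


sigma(1.87) = 1/(1+e^(-1.87)) = 1/(1+0.154124) = 1/1.154124 = 0.8665.

0.8665


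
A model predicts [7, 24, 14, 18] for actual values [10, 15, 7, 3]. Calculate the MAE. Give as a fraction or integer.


MAE = (1/4) * (|10-7|=3 + |15-24|=9 + |7-14|=7 + |3-18|=15). Sum = 34. MAE = 17/2.

17/2


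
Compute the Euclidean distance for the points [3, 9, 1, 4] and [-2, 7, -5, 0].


d = sqrt(sum of squared differences). (3--2)^2=25, (9-7)^2=4, (1--5)^2=36, (4-0)^2=16. Sum = 81.

9


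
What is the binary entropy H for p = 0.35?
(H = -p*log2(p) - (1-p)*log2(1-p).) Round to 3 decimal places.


H = -0.35*log2(0.35) - 0.65*log2(0.65) = 0.934.

0.934


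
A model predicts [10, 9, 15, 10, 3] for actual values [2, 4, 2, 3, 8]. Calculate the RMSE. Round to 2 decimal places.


MSE = 66.4000. RMSE = sqrt(66.4000) = 8.15.

8.15


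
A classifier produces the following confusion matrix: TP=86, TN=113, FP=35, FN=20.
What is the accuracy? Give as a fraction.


Accuracy = (TP + TN) / (TP + TN + FP + FN) = (86 + 113) / 254 = 199/254.

199/254


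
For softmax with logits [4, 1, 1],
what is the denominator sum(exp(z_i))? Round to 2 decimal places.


Denom = e^4=54.5982 + e^1=2.7183 + e^1=2.7183. Sum = 60.0348, which rounds to 60.03.

60.03


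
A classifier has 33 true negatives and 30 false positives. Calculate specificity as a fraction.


Specificity = TN / (TN + FP) = 33 / 63 = 11/21.

11/21


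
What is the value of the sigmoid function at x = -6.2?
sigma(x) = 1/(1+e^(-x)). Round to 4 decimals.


sigma(-6.2) = 1/(1+e^(6.2)) = 1/(1+492.749041) = 1/493.749041 = 0.0020.

0.0020


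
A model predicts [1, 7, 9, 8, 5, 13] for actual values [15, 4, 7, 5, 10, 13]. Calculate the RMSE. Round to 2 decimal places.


MSE = 40.5000. RMSE = sqrt(40.5000) = 6.36.

6.36


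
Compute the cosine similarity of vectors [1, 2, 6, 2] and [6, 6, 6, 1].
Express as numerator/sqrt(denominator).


dot = 56. |a|^2 = 45, |b|^2 = 109. cos = 56/sqrt(4905).

56/sqrt(4905)


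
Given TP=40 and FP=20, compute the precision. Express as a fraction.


Precision = TP / (TP + FP) = 40 / 60 = 2/3.

2/3


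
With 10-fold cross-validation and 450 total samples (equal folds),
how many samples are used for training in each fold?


Each validation fold has 450/10 = 45 samples. Training set = 450 - 45 = 405.

405


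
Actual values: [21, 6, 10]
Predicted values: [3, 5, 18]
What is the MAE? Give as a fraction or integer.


MAE = (1/3) * (|21-3|=18 + |6-5|=1 + |10-18|=8). Sum = 27. MAE = 9.

9


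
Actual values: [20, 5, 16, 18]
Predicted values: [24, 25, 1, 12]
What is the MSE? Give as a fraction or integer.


MSE = (1/4) * ((20-24)^2=16 + (5-25)^2=400 + (16-1)^2=225 + (18-12)^2=36). Sum = 677. MSE = 677/4.

677/4


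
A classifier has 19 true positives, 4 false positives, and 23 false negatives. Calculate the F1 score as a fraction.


Precision = 19/23 = 19/23. Recall = 19/42 = 19/42. F1 = 2*P*R/(P+R) = 38/65.

38/65


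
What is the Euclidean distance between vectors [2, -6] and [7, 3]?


d = sqrt(sum of squared differences). (2-7)^2=25, (-6-3)^2=81. Sum = 106.

sqrt(106)


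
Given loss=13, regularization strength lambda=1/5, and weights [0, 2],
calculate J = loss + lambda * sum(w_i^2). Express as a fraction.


L2 sq norm = sum(w^2) = 4. J = 13 + 1/5 * 4 = 69/5.

69/5


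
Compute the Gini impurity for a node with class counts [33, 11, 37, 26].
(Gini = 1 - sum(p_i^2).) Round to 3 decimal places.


Total = 107. Proportions: 33/107, 11/107, 37/107, 26/107. sum(p_i^2) = 0.2843. Gini = 1 - 0.2843 = 0.7157, which rounds to 0.716.

0.716


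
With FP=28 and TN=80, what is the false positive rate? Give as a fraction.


FPR = FP / (FP + TN) = 28 / 108 = 7/27.

7/27


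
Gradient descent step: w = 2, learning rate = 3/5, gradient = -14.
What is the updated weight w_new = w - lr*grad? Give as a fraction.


w_new = 2 - 3/5 * -14 = 2 - -42/5 = 52/5.

52/5


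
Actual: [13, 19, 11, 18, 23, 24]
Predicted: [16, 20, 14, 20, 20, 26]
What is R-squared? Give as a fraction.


Mean(y) = 18. SS_res = 36. SS_tot = 136. R^2 = 1 - 36/(136) = 25/34.

25/34


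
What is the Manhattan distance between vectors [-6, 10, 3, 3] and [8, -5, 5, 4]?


d = sum of absolute differences: |-6-8|=14 + |10--5|=15 + |3-5|=2 + |3-4|=1 = 32.

32


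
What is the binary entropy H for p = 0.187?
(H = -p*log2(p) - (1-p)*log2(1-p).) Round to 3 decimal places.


H = -0.187*log2(0.187) - 0.813*log2(0.813) = 0.695.

0.695


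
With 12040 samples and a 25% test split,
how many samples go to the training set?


Test set = 12040 * 25% = 3010. Training set = 12040 - 3010 = 9030.

9030


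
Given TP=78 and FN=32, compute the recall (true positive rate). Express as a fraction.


Recall = TP / (TP + FN) = 78 / 110 = 39/55.

39/55


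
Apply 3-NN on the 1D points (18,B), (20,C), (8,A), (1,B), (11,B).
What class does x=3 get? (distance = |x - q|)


Distances: |18-3|=15, |20-3|=17, |8-3|=5, |1-3|=2, |11-3|=8. 3 nearest: (1,B), (8,A), (11,B). Counts: {'B': 2, 'A': 1}. Majority class: B.

B


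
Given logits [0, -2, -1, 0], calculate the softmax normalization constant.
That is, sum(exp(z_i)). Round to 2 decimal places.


Denom = e^0=1.0000 + e^-2=0.1353 + e^-1=0.3679 + e^0=1.0000. Sum = 2.5032, which rounds to 2.50.

2.50


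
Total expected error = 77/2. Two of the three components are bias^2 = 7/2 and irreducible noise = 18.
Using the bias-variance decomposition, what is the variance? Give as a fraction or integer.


Total error = bias^2 + variance + irreducible noise. So variance = 77/2 - 7/2 - 18 = 17.

17


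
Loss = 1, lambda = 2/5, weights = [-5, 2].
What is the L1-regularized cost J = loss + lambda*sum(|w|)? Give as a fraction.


L1 norm = sum(|w|) = 7. J = 1 + 2/5 * 7 = 19/5.

19/5


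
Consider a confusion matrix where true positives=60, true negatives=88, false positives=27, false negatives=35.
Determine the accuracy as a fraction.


Accuracy = (TP + TN) / (TP + TN + FP + FN) = (60 + 88) / 210 = 74/105.

74/105


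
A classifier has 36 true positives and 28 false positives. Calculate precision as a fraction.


Precision = TP / (TP + FP) = 36 / 64 = 9/16.

9/16


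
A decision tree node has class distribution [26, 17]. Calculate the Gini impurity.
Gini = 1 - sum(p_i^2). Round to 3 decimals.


Total = 43. Proportions: 26/43, 17/43. sum(p_i^2) = 0.5219. Gini = 1 - 0.5219 = 0.4781, which rounds to 0.478.

0.478


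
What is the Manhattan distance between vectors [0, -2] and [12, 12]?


d = sum of absolute differences: |0-12|=12 + |-2-12|=14 = 26.

26


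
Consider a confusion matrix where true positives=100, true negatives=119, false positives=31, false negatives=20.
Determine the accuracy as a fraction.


Accuracy = (TP + TN) / (TP + TN + FP + FN) = (100 + 119) / 270 = 73/90.

73/90


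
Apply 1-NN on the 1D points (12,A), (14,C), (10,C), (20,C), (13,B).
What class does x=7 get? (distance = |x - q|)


Distances: |12-7|=5, |14-7|=7, |10-7|=3, |20-7|=13, |13-7|=6. 1 nearest: (10,C). Counts: {'C': 1}. Majority class: C.

C


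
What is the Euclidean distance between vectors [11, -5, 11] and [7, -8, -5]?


d = sqrt(sum of squared differences). (11-7)^2=16, (-5--8)^2=9, (11--5)^2=256. Sum = 281.

sqrt(281)


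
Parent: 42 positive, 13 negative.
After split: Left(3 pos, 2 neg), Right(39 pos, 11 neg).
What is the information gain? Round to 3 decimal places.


H(parent) = 0.7889. H(left) = 0.9710, H(right) = 0.7602. Weighted = (5/55)*0.9710 + (50/55)*0.7602 = 0.7794. IG = 0.7889 - 0.7794 = 0.0095, which rounds to 0.010.

0.010


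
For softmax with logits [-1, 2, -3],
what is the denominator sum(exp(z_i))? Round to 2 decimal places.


Denom = e^-1=0.3679 + e^2=7.3891 + e^-3=0.0498. Sum = 7.8068, which rounds to 7.81.

7.81


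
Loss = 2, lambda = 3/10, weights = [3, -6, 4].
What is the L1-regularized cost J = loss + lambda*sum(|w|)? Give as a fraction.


L1 norm = sum(|w|) = 13. J = 2 + 3/10 * 13 = 59/10.

59/10


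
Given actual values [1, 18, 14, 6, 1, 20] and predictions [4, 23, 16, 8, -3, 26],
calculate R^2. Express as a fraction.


Mean(y) = 10. SS_res = 94. SS_tot = 358. R^2 = 1 - 94/(358) = 132/179.

132/179


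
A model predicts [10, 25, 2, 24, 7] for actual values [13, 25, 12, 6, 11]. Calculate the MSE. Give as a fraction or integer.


MSE = (1/5) * ((13-10)^2=9 + (25-25)^2=0 + (12-2)^2=100 + (6-24)^2=324 + (11-7)^2=16). Sum = 449. MSE = 449/5.

449/5


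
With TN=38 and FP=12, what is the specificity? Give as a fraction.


Specificity = TN / (TN + FP) = 38 / 50 = 19/25.

19/25


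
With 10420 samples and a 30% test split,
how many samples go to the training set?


Test set = 10420 * 30% = 3126. Training set = 10420 - 3126 = 7294.

7294


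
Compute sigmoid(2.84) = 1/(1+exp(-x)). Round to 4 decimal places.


sigma(2.84) = 1/(1+e^(-2.84)) = 1/(1+0.058426) = 1/1.058426 = 0.9448.

0.9448


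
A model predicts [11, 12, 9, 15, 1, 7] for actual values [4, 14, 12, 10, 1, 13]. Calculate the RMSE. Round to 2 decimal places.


MSE = 20.5000. RMSE = sqrt(20.5000) = 4.53.

4.53


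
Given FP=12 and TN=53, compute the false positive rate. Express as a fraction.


FPR = FP / (FP + TN) = 12 / 65 = 12/65.

12/65


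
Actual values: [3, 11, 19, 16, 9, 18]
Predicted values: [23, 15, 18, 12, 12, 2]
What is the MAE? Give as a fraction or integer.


MAE = (1/6) * (|3-23|=20 + |11-15|=4 + |19-18|=1 + |16-12|=4 + |9-12|=3 + |18-2|=16). Sum = 48. MAE = 8.

8


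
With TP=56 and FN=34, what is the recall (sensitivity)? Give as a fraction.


Recall = TP / (TP + FN) = 56 / 90 = 28/45.

28/45


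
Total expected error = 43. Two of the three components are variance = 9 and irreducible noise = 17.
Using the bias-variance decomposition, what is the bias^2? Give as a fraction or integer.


Total error = bias^2 + variance + irreducible noise. So bias^2 = 43 - 9 - 17 = 17.

17


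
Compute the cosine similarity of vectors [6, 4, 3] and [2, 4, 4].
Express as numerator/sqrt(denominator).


dot = 40. |a|^2 = 61, |b|^2 = 36. cos = 40/sqrt(2196).

40/sqrt(2196)


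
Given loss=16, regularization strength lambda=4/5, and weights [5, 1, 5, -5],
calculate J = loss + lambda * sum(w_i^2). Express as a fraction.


L2 sq norm = sum(w^2) = 76. J = 16 + 4/5 * 76 = 384/5.

384/5


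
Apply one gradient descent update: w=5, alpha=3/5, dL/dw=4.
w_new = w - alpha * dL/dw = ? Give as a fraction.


w_new = 5 - 3/5 * 4 = 5 - 12/5 = 13/5.

13/5


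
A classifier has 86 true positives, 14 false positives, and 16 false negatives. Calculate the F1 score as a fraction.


Precision = 86/100 = 43/50. Recall = 86/102 = 43/51. F1 = 2*P*R/(P+R) = 86/101.

86/101


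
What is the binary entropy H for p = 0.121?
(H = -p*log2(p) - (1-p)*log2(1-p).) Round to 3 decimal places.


H = -0.121*log2(0.121) - 0.879*log2(0.879) = 0.532.

0.532


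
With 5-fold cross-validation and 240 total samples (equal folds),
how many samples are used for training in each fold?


Each validation fold has 240/5 = 48 samples. Training set = 240 - 48 = 192.

192


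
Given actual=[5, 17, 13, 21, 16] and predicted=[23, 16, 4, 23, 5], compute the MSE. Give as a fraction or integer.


MSE = (1/5) * ((5-23)^2=324 + (17-16)^2=1 + (13-4)^2=81 + (21-23)^2=4 + (16-5)^2=121). Sum = 531. MSE = 531/5.

531/5


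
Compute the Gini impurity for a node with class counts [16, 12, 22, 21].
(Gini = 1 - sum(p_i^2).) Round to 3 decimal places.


Total = 71. Proportions: 16/71, 12/71, 22/71, 21/71. sum(p_i^2) = 0.2628. Gini = 1 - 0.2628 = 0.7372, which rounds to 0.737.

0.737


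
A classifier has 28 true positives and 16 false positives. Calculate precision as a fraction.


Precision = TP / (TP + FP) = 28 / 44 = 7/11.

7/11


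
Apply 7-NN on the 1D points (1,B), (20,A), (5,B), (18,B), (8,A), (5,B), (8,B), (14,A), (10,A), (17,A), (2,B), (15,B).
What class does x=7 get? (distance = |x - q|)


Distances: |1-7|=6, |20-7|=13, |5-7|=2, |18-7|=11, |8-7|=1, |5-7|=2, |8-7|=1, |14-7|=7, |10-7|=3, |17-7|=10, |2-7|=5, |15-7|=8. 7 nearest: (8,A), (8,B), (5,B), (5,B), (10,A), (2,B), (1,B). Counts: {'A': 2, 'B': 5}. Majority class: B.

B


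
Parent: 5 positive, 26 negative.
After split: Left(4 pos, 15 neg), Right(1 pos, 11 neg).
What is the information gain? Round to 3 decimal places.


H(parent) = 0.6374. H(left) = 0.7425, H(right) = 0.4138. Weighted = (19/31)*0.7425 + (12/31)*0.4138 = 0.6153. IG = 0.6374 - 0.6153 = 0.0221, which rounds to 0.022.

0.022


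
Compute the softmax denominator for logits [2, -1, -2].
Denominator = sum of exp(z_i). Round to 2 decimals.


Denom = e^2=7.3891 + e^-1=0.3679 + e^-2=0.1353. Sum = 7.8923, which rounds to 7.89.

7.89


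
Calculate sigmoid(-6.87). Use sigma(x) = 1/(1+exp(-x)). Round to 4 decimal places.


sigma(-6.87) = 1/(1+e^(6.87)) = 1/(1+962.948566) = 1/963.948566 = 0.0010.

0.0010


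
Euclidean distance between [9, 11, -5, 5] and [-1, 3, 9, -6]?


d = sqrt(sum of squared differences). (9--1)^2=100, (11-3)^2=64, (-5-9)^2=196, (5--6)^2=121. Sum = 481.

sqrt(481)


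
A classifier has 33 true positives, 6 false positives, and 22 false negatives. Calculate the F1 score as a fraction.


Precision = 33/39 = 11/13. Recall = 33/55 = 3/5. F1 = 2*P*R/(P+R) = 33/47.

33/47


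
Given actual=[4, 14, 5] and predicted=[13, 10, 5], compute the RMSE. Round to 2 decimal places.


MSE = 32.3333. RMSE = sqrt(32.3333) = 5.69.

5.69


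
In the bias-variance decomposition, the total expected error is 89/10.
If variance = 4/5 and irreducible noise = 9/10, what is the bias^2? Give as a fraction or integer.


Total error = bias^2 + variance + irreducible noise. So bias^2 = 89/10 - 4/5 - 9/10 = 36/5.

36/5


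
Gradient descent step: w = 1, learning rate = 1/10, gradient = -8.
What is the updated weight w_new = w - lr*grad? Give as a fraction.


w_new = 1 - 1/10 * -8 = 1 - -4/5 = 9/5.

9/5


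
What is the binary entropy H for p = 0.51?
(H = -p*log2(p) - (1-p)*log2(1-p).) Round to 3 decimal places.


H = -0.51*log2(0.51) - 0.49*log2(0.49) = 1.000.

1.000


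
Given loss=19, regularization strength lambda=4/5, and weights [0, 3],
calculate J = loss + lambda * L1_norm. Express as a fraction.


L1 norm = sum(|w|) = 3. J = 19 + 4/5 * 3 = 107/5.

107/5


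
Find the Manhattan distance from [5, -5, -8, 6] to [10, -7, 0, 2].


d = sum of absolute differences: |5-10|=5 + |-5--7|=2 + |-8-0|=8 + |6-2|=4 = 19.

19


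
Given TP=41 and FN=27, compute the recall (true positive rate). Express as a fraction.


Recall = TP / (TP + FN) = 41 / 68 = 41/68.

41/68


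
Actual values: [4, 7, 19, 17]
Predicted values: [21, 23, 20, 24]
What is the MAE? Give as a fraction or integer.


MAE = (1/4) * (|4-21|=17 + |7-23|=16 + |19-20|=1 + |17-24|=7). Sum = 41. MAE = 41/4.

41/4


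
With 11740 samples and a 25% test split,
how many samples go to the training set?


Test set = 11740 * 25% = 2935. Training set = 11740 - 2935 = 8805.

8805


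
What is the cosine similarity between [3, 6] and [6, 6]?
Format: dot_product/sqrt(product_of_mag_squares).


dot = 54. |a|^2 = 45, |b|^2 = 72. cos = 54/sqrt(3240).

54/sqrt(3240)


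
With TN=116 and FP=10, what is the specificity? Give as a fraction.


Specificity = TN / (TN + FP) = 116 / 126 = 58/63.

58/63


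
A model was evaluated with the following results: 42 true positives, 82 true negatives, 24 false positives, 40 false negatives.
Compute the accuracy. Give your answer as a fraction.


Accuracy = (TP + TN) / (TP + TN + FP + FN) = (42 + 82) / 188 = 31/47.

31/47


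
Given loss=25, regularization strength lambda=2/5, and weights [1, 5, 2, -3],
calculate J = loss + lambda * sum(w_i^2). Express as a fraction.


L2 sq norm = sum(w^2) = 39. J = 25 + 2/5 * 39 = 203/5.

203/5


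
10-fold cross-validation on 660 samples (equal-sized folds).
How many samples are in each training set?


Each validation fold has 660/10 = 66 samples. Training set = 660 - 66 = 594.

594


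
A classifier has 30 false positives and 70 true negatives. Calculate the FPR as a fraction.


FPR = FP / (FP + TN) = 30 / 100 = 3/10.

3/10
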